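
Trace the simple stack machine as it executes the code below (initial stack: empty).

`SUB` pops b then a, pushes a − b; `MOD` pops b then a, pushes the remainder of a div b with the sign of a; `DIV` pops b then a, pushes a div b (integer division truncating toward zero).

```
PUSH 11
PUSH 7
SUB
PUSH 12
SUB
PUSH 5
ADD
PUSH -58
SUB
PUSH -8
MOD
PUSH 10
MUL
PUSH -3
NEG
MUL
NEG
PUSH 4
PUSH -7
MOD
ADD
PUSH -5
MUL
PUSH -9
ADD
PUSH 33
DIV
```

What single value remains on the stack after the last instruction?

PUSH 11  → 11
PUSH 7   → 11 7
SUB      → 4
PUSH 12  → 4 12
SUB      → -8
PUSH 5   → -8 5
ADD      → -3
PUSH -58 → -3 -58
SUB      → 55
PUSH -8  → 55 -8
MOD      → 7
PUSH 10  → 7 10
MUL      → 70
PUSH -3  → 70 -3
NEG      → 70 3
MUL      → 210
NEG      → -210
PUSH 4   → -210 4
PUSH -7  → -210 4 -7
MOD      → -210 4
ADD      → -206
PUSH -5  → -206 -5
MUL      → 1030
PUSH -9  → 1030 -9
ADD      → 1021
PUSH 33  → 1021 33
DIV      → 30

30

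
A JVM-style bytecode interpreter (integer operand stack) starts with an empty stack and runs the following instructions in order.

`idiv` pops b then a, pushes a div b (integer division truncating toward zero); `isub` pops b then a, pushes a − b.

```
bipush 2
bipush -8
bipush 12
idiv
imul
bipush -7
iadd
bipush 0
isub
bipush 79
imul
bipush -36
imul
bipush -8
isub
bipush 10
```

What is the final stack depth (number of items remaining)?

bipush 2   : [2]
bipush -8  : [2, -8]
bipush 12  : [2, -8, 12]
idiv       : [2, 0]
imul       : [0]
bipush -7  : [0, -7]
iadd       : [-7]
bipush 0   : [-7, 0]
isub       : [-7]
bipush 79  : [-7, 79]
imul       : [-553]
bipush -36 : [-553, -36]
imul       : [19908]
bipush -8  : [19908, -8]
isub       : [19916]
bipush 10  : [19916, 10]

2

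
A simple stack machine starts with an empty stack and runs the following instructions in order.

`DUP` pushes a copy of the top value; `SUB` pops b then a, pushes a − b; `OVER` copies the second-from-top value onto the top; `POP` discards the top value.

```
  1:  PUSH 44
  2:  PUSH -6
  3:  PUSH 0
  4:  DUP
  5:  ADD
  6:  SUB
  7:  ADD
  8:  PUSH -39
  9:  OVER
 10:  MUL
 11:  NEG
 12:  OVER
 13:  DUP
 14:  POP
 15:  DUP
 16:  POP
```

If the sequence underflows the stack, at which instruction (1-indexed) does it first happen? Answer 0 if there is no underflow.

0

PUSH 44  : [44]
PUSH -6  : [44, -6]
PUSH 0   : [44, -6, 0]
DUP      : [44, -6, 0, 0]
ADD      : [44, -6, 0]
SUB      : [44, -6]
ADD      : [38]
PUSH -39 : [38, -39]
OVER     : [38, -39, 38]
MUL      : [38, -1482]
NEG      : [38, 1482]
OVER     : [38, 1482, 38]
DUP      : [38, 1482, 38, 38]
POP      : [38, 1482, 38]
DUP      : [38, 1482, 38, 38]
POP      : [38, 1482, 38]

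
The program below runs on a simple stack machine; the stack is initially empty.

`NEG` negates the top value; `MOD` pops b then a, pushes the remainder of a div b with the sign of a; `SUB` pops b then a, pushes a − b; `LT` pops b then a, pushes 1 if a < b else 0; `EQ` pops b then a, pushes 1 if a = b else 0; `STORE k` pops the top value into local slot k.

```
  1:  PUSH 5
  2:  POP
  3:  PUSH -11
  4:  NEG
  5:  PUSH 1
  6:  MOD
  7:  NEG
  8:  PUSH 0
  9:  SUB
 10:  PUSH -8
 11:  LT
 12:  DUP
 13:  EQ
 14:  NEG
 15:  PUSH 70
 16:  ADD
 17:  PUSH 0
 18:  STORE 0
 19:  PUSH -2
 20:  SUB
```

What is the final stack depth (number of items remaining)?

PUSH 5   : [5]
POP      : []
PUSH -11 : [-11]
NEG      : [11]
PUSH 1   : [11, 1]
MOD      : [0]
NEG      : [0]
PUSH 0   : [0, 0]
SUB      : [0]
PUSH -8  : [0, -8]
LT       : [0]
DUP      : [0, 0]
EQ       : [1]
NEG      : [-1]
PUSH 70  : [-1, 70]
ADD      : [69]
PUSH 0   : [69, 0]
STORE 0  : [69]
PUSH -2  : [69, -2]
SUB      : [71]

1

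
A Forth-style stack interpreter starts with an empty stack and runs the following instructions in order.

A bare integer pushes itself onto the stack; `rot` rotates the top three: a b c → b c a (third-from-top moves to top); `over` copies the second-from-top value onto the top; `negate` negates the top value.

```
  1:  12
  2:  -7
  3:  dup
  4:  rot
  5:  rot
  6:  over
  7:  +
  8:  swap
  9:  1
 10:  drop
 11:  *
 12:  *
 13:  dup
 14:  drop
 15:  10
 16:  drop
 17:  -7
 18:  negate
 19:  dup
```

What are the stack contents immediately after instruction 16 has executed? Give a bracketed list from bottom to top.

[-420]

12   → [12]
-7   → [12, -7]
dup  → [12, -7, -7]
rot  → [-7, -7, 12]
rot  → [-7, 12, -7]
over → [-7, 12, -7, 12]
+    → [-7, 12, 5]
swap → [-7, 5, 12]
1    → [-7, 5, 12, 1]
drop → [-7, 5, 12]
*    → [-7, 60]
*    → [-420]
dup  → [-420, -420]
drop → [-420]
10   → [-420, 10]
drop → [-420]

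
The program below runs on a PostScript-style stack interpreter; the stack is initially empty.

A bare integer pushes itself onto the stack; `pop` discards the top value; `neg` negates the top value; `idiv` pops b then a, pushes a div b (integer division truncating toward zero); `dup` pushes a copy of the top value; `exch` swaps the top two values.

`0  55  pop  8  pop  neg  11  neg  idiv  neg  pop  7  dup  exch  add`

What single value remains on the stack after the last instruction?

14

0    -> 0
55   -> 0 55
pop  -> 0
8    -> 0 8
pop  -> 0
neg  -> 0
11   -> 0 11
neg  -> 0 -11
idiv -> 0
neg  -> 0
pop  -> (empty)
7    -> 7
dup  -> 7 7
exch -> 7 7
add  -> 14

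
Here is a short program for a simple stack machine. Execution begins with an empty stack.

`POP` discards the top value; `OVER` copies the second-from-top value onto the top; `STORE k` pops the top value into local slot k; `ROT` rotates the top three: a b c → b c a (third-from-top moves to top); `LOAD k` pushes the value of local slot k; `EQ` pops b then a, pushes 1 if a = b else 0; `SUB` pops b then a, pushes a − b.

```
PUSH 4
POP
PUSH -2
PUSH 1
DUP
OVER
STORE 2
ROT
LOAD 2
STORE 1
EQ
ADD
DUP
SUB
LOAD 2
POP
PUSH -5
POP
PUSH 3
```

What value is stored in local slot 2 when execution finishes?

1

PUSH 4  -> 4
POP     -> (empty)
PUSH -2 -> -2
PUSH 1  -> -2 1
DUP     -> -2 1 1
OVER    -> -2 1 1 1
STORE 2 -> -2 1 1
ROT     -> 1 1 -2
LOAD 2  -> 1 1 -2 1
STORE 1 -> 1 1 -2
EQ      -> 1 0
ADD     -> 1
DUP     -> 1 1
SUB     -> 0
LOAD 2  -> 0 1
POP     -> 0
PUSH -5 -> 0 -5
POP     -> 0
PUSH 3  -> 0 3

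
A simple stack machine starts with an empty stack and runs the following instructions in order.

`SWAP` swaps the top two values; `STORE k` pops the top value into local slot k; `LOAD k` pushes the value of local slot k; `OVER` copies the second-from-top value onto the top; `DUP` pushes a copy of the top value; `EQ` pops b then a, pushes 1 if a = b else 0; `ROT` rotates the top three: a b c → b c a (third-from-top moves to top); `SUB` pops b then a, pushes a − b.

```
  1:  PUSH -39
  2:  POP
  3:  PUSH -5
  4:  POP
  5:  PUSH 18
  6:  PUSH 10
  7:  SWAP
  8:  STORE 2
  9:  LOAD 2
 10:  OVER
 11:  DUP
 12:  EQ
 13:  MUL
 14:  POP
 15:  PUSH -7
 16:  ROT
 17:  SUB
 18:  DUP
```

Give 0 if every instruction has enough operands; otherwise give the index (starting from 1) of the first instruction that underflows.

16

PUSH -39 → -39
POP      → (empty)
PUSH -5  → -5
POP      → (empty)
PUSH 18  → 18
PUSH 10  → 18 10
SWAP     → 10 18
STORE 2  → 10
LOAD 2   → 10 18
OVER     → 10 18 10
DUP      → 10 18 10 10
EQ       → 10 18 1
MUL      → 10 18
POP      → 10
PUSH -7  → 10 -7
ROT  — needs 3 operands, stack has 2 → underflow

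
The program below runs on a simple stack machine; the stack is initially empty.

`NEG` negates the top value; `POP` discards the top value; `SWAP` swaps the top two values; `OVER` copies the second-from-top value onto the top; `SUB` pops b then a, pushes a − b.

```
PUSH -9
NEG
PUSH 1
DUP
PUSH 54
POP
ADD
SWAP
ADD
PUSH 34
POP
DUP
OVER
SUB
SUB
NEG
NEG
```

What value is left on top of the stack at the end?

11

PUSH -9  [-9]
NEG      [9]
PUSH 1   [9, 1]
DUP      [9, 1, 1]
PUSH 54  [9, 1, 1, 54]
POP      [9, 1, 1]
ADD      [9, 2]
SWAP     [2, 9]
ADD      [11]
PUSH 34  [11, 34]
POP      [11]
DUP      [11, 11]
OVER     [11, 11, 11]
SUB      [11, 0]
SUB      [11]
NEG      [-11]
NEG      [11]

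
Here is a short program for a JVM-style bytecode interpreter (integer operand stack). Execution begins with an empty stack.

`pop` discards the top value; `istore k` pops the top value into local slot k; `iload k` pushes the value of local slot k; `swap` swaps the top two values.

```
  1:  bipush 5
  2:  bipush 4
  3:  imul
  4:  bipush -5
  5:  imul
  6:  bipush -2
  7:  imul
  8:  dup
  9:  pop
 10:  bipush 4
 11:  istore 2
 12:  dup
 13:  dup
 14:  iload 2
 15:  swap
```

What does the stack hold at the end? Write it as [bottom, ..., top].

bipush 5   5
bipush 4   5 4
imul       20
bipush -5  20 -5
imul       -100
bipush -2  -100 -2
imul       200
dup        200 200
pop        200
bipush 4   200 4
istore 2   200
dup        200 200
dup        200 200 200
iload 2    200 200 200 4
swap       200 200 4 200

[200, 200, 4, 200]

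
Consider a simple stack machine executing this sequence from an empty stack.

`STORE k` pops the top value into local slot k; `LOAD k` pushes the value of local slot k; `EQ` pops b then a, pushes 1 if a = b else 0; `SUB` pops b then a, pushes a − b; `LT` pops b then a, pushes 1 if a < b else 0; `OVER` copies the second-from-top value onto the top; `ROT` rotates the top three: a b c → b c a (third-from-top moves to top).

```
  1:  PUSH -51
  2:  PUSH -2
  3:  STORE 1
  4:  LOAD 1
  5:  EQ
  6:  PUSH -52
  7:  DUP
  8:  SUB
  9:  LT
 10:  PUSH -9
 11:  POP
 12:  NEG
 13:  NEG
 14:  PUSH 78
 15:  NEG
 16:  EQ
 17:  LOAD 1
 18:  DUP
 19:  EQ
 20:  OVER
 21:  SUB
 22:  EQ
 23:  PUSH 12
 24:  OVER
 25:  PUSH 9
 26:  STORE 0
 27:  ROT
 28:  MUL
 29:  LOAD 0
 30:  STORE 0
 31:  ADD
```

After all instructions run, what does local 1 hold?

-2

PUSH -51 -> [-51]
PUSH -2  -> [-51, -2]
STORE 1  -> [-51]
LOAD 1   -> [-51, -2]
EQ       -> [0]
PUSH -52 -> [0, -52]
DUP      -> [0, -52, -52]
SUB      -> [0, 0]
LT       -> [0]
PUSH -9  -> [0, -9]
POP      -> [0]
NEG      -> [0]
NEG      -> [0]
PUSH 78  -> [0, 78]
NEG      -> [0, -78]
EQ       -> [0]
LOAD 1   -> [0, -2]
DUP      -> [0, -2, -2]
EQ       -> [0, 1]
OVER     -> [0, 1, 0]
SUB      -> [0, 1]
EQ       -> [0]
PUSH 12  -> [0, 12]
OVER     -> [0, 12, 0]
PUSH 9   -> [0, 12, 0, 9]
STORE 0  -> [0, 12, 0]
ROT      -> [12, 0, 0]
MUL      -> [12, 0]
LOAD 0   -> [12, 0, 9]
STORE 0  -> [12, 0]
ADD      -> [12]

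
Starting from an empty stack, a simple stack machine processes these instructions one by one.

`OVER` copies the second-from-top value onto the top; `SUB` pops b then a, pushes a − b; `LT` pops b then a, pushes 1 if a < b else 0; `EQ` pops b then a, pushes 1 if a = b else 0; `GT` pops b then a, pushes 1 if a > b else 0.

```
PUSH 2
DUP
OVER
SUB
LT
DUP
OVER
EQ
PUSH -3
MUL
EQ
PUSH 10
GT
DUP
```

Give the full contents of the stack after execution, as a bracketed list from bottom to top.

PUSH 2  -> 2
DUP     -> 2 2
OVER    -> 2 2 2
SUB     -> 2 0
LT      -> 0
DUP     -> 0 0
OVER    -> 0 0 0
EQ      -> 0 1
PUSH -3 -> 0 1 -3
MUL     -> 0 -3
EQ      -> 0
PUSH 10 -> 0 10
GT      -> 0
DUP     -> 0 0

[0, 0]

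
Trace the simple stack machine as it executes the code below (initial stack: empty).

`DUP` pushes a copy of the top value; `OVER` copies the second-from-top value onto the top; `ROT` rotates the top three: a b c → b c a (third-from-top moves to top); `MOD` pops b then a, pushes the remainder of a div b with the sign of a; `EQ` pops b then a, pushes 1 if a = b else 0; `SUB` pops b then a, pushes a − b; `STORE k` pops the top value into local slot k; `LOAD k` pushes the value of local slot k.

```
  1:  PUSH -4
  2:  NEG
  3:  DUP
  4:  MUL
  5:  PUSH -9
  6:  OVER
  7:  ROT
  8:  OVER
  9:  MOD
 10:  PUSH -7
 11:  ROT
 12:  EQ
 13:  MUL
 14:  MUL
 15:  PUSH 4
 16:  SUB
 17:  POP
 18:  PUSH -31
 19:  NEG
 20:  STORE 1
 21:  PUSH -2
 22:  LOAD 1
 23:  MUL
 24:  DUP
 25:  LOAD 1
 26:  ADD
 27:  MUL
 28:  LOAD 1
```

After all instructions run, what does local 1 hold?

31

PUSH -4  → -4
NEG      → 4
DUP      → 4 4
MUL      → 16
PUSH -9  → 16 -9
OVER     → 16 -9 16
ROT      → -9 16 16
OVER     → -9 16 16 16
MOD      → -9 16 0
PUSH -7  → -9 16 0 -7
ROT      → -9 0 -7 16
EQ       → -9 0 0
MUL      → -9 0
MUL      → 0
PUSH 4   → 0 4
SUB      → -4
POP      → (empty)
PUSH -31 → -31
NEG      → 31
STORE 1  → (empty)
PUSH -2  → -2
LOAD 1   → -2 31
MUL      → -62
DUP      → -62 -62
LOAD 1   → -62 -62 31
ADD      → -62 -31
MUL      → 1922
LOAD 1   → 1922 31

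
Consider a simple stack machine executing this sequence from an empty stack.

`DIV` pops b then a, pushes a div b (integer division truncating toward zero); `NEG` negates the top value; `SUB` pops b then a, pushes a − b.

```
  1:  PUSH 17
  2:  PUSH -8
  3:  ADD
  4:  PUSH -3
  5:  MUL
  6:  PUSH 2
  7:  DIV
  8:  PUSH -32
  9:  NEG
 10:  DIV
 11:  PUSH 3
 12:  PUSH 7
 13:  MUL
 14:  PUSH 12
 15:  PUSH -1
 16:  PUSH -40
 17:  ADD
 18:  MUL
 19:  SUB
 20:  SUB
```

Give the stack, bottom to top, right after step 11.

[0, 3]

PUSH 17  → [17]
PUSH -8  → [17, -8]
ADD      → [9]
PUSH -3  → [9, -3]
MUL      → [-27]
PUSH 2   → [-27, 2]
DIV      → [-13]
PUSH -32 → [-13, -32]
NEG      → [-13, 32]
DIV      → [0]
PUSH 3   → [0, 3]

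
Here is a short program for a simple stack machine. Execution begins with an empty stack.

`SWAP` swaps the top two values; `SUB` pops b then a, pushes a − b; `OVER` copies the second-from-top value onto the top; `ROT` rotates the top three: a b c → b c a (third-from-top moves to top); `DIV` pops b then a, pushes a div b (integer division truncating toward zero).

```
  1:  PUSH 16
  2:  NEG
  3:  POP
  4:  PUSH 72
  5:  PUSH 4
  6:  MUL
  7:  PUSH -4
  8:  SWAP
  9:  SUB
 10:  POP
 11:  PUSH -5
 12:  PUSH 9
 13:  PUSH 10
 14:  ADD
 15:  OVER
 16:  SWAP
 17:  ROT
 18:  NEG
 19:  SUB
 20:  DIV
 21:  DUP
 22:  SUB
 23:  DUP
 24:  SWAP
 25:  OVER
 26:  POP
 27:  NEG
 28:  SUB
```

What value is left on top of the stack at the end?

0

PUSH 16 -> 16
NEG     -> -16
POP     -> (empty)
PUSH 72 -> 72
PUSH 4  -> 72 4
MUL     -> 288
PUSH -4 -> 288 -4
SWAP    -> -4 288
SUB     -> -292
POP     -> (empty)
PUSH -5 -> -5
PUSH 9  -> -5 9
PUSH 10 -> -5 9 10
ADD     -> -5 19
OVER    -> -5 19 -5
SWAP    -> -5 -5 19
ROT     -> -5 19 -5
NEG     -> -5 19 5
SUB     -> -5 14
DIV     -> 0
DUP     -> 0 0
SUB     -> 0
DUP     -> 0 0
SWAP    -> 0 0
OVER    -> 0 0 0
POP     -> 0 0
NEG     -> 0 0
SUB     -> 0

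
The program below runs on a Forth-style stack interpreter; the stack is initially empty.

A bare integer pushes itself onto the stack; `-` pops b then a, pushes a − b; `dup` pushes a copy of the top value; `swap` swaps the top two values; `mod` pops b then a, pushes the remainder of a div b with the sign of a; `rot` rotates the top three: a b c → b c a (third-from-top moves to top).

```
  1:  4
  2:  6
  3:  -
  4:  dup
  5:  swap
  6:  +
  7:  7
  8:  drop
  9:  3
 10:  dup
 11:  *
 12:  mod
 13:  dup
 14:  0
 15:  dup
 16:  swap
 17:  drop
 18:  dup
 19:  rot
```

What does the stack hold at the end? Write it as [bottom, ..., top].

[-4, 0, 0, -4]

4    → 4
6    → 4 6
-    → -2
dup  → -2 -2
swap → -2 -2
+    → -4
7    → -4 7
drop → -4
3    → -4 3
dup  → -4 3 3
*    → -4 9
mod  → -4
dup  → -4 -4
0    → -4 -4 0
dup  → -4 -4 0 0
swap → -4 -4 0 0
drop → -4 -4 0
dup  → -4 -4 0 0
rot  → -4 0 0 -4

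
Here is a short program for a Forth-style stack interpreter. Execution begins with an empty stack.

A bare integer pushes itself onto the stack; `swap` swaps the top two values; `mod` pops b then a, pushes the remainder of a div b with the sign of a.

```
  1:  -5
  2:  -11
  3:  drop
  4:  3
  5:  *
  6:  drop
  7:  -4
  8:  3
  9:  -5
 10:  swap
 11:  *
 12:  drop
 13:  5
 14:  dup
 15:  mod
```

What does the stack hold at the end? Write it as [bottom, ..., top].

-5   → -5
-11  → -5 -11
drop → -5
3    → -5 3
*    → -15
drop → (empty)
-4   → -4
3    → -4 3
-5   → -4 3 -5
swap → -4 -5 3
*    → -4 -15
drop → -4
5    → -4 5
dup  → -4 5 5
mod  → -4 0

[-4, 0]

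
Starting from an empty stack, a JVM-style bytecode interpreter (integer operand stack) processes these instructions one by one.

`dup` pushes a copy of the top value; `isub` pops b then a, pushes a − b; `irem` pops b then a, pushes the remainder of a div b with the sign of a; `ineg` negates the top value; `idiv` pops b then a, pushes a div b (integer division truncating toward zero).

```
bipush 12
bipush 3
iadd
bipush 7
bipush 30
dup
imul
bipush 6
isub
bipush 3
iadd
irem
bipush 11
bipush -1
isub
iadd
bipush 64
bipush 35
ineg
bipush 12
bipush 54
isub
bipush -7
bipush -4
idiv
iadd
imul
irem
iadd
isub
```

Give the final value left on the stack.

bipush 12  12
bipush 3   12 3
iadd       15
bipush 7   15 7
bipush 30  15 7 30
dup        15 7 30 30
imul       15 7 900
bipush 6   15 7 900 6
isub       15 7 894
bipush 3   15 7 894 3
iadd       15 7 897
irem       15 7
bipush 11  15 7 11
bipush -1  15 7 11 -1
isub       15 7 12
iadd       15 19
bipush 64  15 19 64
bipush 35  15 19 64 35
ineg       15 19 64 -35
bipush 12  15 19 64 -35 12
bipush 54  15 19 64 -35 12 54
isub       15 19 64 -35 -42
bipush -7  15 19 64 -35 -42 -7
bipush -4  15 19 64 -35 -42 -7 -4
idiv       15 19 64 -35 -42 1
iadd       15 19 64 -35 -41
imul       15 19 64 1435
irem       15 19 64
iadd       15 83
isub       -68

-68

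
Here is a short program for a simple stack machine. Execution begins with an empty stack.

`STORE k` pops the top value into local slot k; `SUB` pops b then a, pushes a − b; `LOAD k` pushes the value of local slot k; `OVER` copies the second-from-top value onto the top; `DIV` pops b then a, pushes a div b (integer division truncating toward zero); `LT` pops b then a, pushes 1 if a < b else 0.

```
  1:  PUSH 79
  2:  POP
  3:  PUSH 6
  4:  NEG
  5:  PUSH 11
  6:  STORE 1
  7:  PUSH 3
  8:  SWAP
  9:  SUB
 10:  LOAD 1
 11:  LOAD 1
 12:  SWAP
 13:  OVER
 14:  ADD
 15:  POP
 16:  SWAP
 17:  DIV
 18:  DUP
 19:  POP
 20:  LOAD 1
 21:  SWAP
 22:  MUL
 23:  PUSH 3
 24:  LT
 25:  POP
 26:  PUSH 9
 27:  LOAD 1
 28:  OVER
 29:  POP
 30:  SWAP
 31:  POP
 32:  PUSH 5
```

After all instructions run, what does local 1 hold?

PUSH 79 → 79
POP     → (empty)
PUSH 6  → 6
NEG     → -6
PUSH 11 → -6 11
STORE 1 → -6
PUSH 3  → -6 3
SWAP    → 3 -6
SUB     → 9
LOAD 1  → 9 11
LOAD 1  → 9 11 11
SWAP    → 9 11 11
OVER    → 9 11 11 11
ADD     → 9 11 22
POP     → 9 11
SWAP    → 11 9
DIV     → 1
DUP     → 1 1
POP     → 1
LOAD 1  → 1 11
SWAP    → 11 1
MUL     → 11
PUSH 3  → 11 3
LT      → 0
POP     → (empty)
PUSH 9  → 9
LOAD 1  → 9 11
OVER    → 9 11 9
POP     → 9 11
SWAP    → 11 9
POP     → 11
PUSH 5  → 11 5

11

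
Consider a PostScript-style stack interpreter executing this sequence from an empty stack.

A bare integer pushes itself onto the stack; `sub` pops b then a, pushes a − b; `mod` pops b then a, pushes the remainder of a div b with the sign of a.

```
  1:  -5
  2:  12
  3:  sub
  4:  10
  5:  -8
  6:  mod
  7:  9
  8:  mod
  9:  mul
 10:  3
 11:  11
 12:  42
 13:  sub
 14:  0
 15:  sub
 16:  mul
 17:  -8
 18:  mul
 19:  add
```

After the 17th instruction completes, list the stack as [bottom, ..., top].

[-34, -93, -8]

-5  -> -5
12  -> -5 12
sub -> -17
10  -> -17 10
-8  -> -17 10 -8
mod -> -17 2
9   -> -17 2 9
mod -> -17 2
mul -> -34
3   -> -34 3
11  -> -34 3 11
42  -> -34 3 11 42
sub -> -34 3 -31
0   -> -34 3 -31 0
sub -> -34 3 -31
mul -> -34 -93
-8  -> -34 -93 -8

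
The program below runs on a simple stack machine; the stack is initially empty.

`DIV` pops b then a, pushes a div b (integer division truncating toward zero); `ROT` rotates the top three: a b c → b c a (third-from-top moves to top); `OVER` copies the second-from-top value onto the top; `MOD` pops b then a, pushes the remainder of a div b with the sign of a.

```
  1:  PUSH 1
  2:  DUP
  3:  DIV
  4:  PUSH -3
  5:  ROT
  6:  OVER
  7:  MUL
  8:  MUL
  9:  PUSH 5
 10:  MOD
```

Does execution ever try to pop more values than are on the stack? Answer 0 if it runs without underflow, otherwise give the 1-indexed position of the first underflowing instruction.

PUSH 1   [1]
DUP      [1, 1]
DIV      [1]
PUSH -3  [1, -3]
ROT  — needs 3 operands, stack has 2 → underflow

5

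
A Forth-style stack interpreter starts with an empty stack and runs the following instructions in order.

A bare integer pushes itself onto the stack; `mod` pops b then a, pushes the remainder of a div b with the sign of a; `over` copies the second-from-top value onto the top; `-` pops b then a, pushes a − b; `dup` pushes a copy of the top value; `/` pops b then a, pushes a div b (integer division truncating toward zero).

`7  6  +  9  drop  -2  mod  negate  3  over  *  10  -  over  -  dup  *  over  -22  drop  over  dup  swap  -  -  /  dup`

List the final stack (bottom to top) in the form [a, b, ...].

7      -> [7]
6      -> [7, 6]
+      -> [13]
9      -> [13, 9]
drop   -> [13]
-2     -> [13, -2]
mod    -> [1]
negate -> [-1]
3      -> [-1, 3]
over   -> [-1, 3, -1]
*      -> [-1, -3]
10     -> [-1, -3, 10]
-      -> [-1, -13]
over   -> [-1, -13, -1]
-      -> [-1, -12]
dup    -> [-1, -12, -12]
*      -> [-1, 144]
over   -> [-1, 144, -1]
-22    -> [-1, 144, -1, -22]
drop   -> [-1, 144, -1]
over   -> [-1, 144, -1, 144]
dup    -> [-1, 144, -1, 144, 144]
swap   -> [-1, 144, -1, 144, 144]
-      -> [-1, 144, -1, 0]
-      -> [-1, 144, -1]
/      -> [-1, -144]
dup    -> [-1, -144, -144]

[-1, -144, -144]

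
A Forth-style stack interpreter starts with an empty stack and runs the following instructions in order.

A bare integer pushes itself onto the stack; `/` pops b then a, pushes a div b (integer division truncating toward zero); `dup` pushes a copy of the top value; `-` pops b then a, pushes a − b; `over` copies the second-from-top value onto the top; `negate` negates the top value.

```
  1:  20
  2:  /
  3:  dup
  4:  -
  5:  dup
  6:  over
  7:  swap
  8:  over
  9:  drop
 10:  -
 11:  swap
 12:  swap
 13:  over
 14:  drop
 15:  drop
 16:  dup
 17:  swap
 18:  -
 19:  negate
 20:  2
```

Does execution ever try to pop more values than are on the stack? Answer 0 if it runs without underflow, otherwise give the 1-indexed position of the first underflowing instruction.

20  [20]
/  — needs 2 operands, stack has 1 → underflow

2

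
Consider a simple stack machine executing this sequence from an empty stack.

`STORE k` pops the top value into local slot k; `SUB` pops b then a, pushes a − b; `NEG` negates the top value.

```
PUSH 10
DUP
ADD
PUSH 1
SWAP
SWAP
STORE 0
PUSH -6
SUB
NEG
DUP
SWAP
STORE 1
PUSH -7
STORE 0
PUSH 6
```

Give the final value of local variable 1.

PUSH 10  10
DUP      10 10
ADD      20
PUSH 1   20 1
SWAP     1 20
SWAP     20 1
STORE 0  20
PUSH -6  20 -6
SUB      26
NEG      -26
DUP      -26 -26
SWAP     -26 -26
STORE 1  -26
PUSH -7  -26 -7
STORE 0  -26
PUSH 6   -26 6

-26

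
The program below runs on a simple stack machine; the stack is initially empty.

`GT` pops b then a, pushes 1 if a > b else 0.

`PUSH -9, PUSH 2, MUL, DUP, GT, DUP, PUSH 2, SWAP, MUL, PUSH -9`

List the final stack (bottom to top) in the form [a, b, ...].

[0, 0, -9]

PUSH -9 -> [-9]
PUSH 2  -> [-9, 2]
MUL     -> [-18]
DUP     -> [-18, -18]
GT      -> [0]
DUP     -> [0, 0]
PUSH 2  -> [0, 0, 2]
SWAP    -> [0, 2, 0]
MUL     -> [0, 0]
PUSH -9 -> [0, 0, -9]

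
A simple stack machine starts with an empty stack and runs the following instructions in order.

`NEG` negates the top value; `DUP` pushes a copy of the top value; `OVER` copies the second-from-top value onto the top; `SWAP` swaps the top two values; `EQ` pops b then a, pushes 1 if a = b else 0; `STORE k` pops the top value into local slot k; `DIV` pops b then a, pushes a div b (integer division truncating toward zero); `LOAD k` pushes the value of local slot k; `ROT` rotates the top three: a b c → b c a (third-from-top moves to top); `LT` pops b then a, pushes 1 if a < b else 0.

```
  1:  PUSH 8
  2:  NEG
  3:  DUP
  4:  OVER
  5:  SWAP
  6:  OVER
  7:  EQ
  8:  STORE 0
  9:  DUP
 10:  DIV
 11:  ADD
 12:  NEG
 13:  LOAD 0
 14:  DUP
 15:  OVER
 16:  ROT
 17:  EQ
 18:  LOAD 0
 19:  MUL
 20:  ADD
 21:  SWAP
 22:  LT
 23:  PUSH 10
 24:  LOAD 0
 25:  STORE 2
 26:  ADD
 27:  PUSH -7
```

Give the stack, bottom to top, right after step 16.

[7, 1, 1, 1]

PUSH 8   [8]
NEG      [-8]
DUP      [-8, -8]
OVER     [-8, -8, -8]
SWAP     [-8, -8, -8]
OVER     [-8, -8, -8, -8]
EQ       [-8, -8, 1]
STORE 0  [-8, -8]
DUP      [-8, -8, -8]
DIV      [-8, 1]
ADD      [-7]
NEG      [7]
LOAD 0   [7, 1]
DUP      [7, 1, 1]
OVER     [7, 1, 1, 1]
ROT      [7, 1, 1, 1]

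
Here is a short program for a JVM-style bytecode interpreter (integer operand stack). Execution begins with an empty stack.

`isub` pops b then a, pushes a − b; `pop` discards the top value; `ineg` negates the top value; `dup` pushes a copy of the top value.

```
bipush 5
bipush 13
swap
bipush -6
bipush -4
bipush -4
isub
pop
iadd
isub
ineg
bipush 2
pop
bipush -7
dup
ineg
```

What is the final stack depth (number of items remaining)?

bipush 5  : 5
bipush 13 : 5 13
swap      : 13 5
bipush -6 : 13 5 -6
bipush -4 : 13 5 -6 -4
bipush -4 : 13 5 -6 -4 -4
isub      : 13 5 -6 0
pop       : 13 5 -6
iadd      : 13 -1
isub      : 14
ineg      : -14
bipush 2  : -14 2
pop       : -14
bipush -7 : -14 -7
dup       : -14 -7 -7
ineg      : -14 -7 7

3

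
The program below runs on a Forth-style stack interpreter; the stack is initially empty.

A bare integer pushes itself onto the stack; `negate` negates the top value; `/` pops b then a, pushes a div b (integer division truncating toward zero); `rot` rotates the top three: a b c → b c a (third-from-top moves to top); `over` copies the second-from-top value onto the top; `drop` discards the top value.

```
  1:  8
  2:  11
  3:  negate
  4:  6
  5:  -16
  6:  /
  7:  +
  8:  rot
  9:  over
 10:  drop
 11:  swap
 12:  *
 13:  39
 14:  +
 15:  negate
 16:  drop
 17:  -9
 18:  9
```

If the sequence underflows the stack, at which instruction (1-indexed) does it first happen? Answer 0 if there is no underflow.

8

8      → 8
11     → 8 11
negate → 8 -11
6      → 8 -11 6
-16    → 8 -11 6 -16
/      → 8 -11 0
+      → 8 -11
rot  — needs 3 operands, stack has 2 → underflow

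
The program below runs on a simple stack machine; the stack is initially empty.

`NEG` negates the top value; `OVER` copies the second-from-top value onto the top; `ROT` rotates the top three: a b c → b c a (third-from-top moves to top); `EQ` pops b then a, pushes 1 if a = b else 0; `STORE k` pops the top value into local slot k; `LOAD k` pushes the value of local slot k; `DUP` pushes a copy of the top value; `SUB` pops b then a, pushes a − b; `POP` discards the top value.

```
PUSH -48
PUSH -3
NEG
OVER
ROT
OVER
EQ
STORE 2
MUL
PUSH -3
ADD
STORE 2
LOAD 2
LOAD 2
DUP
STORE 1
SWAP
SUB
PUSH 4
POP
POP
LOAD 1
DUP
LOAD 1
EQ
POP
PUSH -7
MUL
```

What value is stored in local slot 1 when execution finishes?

PUSH -48  [-48]
PUSH -3   [-48, -3]
NEG       [-48, 3]
OVER      [-48, 3, -48]
ROT       [3, -48, -48]
OVER      [3, -48, -48, -48]
EQ        [3, -48, 1]
STORE 2   [3, -48]
MUL       [-144]
PUSH -3   [-144, -3]
ADD       [-147]
STORE 2   []
LOAD 2    [-147]
LOAD 2    [-147, -147]
DUP       [-147, -147, -147]
STORE 1   [-147, -147]
SWAP      [-147, -147]
SUB       [0]
PUSH 4    [0, 4]
POP       [0]
POP       []
LOAD 1    [-147]
DUP       [-147, -147]
LOAD 1    [-147, -147, -147]
EQ        [-147, 1]
POP       [-147]
PUSH -7   [-147, -7]
MUL       [1029]

-147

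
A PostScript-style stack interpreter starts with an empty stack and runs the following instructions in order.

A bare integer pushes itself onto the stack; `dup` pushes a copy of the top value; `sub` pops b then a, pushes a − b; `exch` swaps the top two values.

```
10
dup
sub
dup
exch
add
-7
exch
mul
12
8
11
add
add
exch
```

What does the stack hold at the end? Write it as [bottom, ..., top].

10   → 10
dup  → 10 10
sub  → 0
dup  → 0 0
exch → 0 0
add  → 0
-7   → 0 -7
exch → -7 0
mul  → 0
12   → 0 12
8    → 0 12 8
11   → 0 12 8 11
add  → 0 12 19
add  → 0 31
exch → 31 0

[31, 0]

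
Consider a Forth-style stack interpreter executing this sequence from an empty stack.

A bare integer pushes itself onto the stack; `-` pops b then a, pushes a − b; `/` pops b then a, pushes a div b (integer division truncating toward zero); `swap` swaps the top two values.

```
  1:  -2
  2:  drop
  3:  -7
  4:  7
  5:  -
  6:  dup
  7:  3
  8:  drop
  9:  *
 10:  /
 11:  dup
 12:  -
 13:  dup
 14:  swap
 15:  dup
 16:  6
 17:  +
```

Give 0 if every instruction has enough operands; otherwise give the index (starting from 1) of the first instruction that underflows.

-2   → [-2]
drop → []
-7   → [-7]
7    → [-7, 7]
-    → [-14]
dup  → [-14, -14]
3    → [-14, -14, 3]
drop → [-14, -14]
*    → [196]
/  — needs 2 operands, stack has 1 → underflow

10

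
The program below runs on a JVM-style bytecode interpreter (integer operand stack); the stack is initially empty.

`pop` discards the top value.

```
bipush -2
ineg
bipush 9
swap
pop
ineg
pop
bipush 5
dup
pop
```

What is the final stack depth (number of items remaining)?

bipush -2 -> -2
ineg      -> 2
bipush 9  -> 2 9
swap      -> 9 2
pop       -> 9
ineg      -> -9
pop       -> (empty)
bipush 5  -> 5
dup       -> 5 5
pop       -> 5

1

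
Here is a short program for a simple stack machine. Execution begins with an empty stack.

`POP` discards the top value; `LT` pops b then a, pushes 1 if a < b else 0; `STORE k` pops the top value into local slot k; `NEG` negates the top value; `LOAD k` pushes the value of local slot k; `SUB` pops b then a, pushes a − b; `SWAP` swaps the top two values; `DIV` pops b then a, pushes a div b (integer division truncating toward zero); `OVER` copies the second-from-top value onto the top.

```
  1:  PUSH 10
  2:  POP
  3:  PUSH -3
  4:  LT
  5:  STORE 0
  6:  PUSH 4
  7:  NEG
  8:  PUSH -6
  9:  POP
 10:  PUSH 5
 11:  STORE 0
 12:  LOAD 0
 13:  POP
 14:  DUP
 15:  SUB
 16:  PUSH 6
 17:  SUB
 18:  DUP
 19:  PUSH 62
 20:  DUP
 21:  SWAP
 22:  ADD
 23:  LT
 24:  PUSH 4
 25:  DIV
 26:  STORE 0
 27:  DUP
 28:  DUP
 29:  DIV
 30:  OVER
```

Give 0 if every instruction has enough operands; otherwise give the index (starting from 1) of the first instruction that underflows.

4

PUSH 10 → 10
POP     → (empty)
PUSH -3 → -3
LT  — needs 2 operands, stack has 1 → underflow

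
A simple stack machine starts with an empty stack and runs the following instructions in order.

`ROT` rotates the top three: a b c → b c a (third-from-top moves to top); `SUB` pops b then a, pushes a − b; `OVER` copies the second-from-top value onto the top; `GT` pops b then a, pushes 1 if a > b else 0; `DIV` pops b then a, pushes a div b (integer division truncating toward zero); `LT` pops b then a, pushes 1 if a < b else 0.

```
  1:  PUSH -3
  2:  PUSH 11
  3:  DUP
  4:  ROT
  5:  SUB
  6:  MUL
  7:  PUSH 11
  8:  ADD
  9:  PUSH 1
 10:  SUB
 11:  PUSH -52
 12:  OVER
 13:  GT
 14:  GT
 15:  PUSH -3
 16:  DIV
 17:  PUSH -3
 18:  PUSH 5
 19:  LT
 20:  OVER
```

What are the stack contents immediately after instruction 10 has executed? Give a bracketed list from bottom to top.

PUSH -3 -> [-3]
PUSH 11 -> [-3, 11]
DUP     -> [-3, 11, 11]
ROT     -> [11, 11, -3]
SUB     -> [11, 14]
MUL     -> [154]
PUSH 11 -> [154, 11]
ADD     -> [165]
PUSH 1  -> [165, 1]
SUB     -> [164]

[164]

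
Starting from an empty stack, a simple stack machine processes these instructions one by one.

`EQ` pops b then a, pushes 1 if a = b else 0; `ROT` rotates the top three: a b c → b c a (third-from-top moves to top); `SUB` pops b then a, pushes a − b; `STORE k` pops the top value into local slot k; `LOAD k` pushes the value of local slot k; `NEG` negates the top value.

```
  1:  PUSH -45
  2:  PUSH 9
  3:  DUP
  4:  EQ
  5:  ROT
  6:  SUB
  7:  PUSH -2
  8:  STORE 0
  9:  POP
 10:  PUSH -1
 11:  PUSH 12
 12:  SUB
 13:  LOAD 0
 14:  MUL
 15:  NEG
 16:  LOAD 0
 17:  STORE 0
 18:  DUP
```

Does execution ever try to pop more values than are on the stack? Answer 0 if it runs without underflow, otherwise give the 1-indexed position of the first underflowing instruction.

PUSH -45 -> [-45]
PUSH 9   -> [-45, 9]
DUP      -> [-45, 9, 9]
EQ       -> [-45, 1]
ROT  — needs 3 operands, stack has 2 → underflow

5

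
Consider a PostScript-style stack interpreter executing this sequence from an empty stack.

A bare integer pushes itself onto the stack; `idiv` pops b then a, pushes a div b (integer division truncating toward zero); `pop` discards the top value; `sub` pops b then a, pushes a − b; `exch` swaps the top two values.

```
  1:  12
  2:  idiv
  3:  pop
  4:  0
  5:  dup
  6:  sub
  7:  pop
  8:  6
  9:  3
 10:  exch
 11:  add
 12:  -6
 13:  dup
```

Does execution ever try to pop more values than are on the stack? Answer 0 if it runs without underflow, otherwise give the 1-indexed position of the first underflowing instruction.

12 -> [12]
idiv  — needs 2 operands, stack has 1 → underflow

2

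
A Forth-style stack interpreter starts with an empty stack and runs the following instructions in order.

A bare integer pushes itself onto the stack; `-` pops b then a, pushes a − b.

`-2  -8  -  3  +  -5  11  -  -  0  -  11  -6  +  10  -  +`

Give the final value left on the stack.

20

-2 -> -2
-8 -> -2 -8
-  -> 6
3  -> 6 3
+  -> 9
-5 -> 9 -5
11 -> 9 -5 11
-  -> 9 -16
-  -> 25
0  -> 25 0
-  -> 25
11 -> 25 11
-6 -> 25 11 -6
+  -> 25 5
10 -> 25 5 10
-  -> 25 -5
+  -> 20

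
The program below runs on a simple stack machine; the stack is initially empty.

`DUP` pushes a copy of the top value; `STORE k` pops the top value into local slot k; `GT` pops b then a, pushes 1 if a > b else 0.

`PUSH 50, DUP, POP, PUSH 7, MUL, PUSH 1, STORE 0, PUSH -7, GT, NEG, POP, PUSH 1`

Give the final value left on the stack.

PUSH 50 → [50]
DUP     → [50, 50]
POP     → [50]
PUSH 7  → [50, 7]
MUL     → [350]
PUSH 1  → [350, 1]
STORE 0 → [350]
PUSH -7 → [350, -7]
GT      → [1]
NEG     → [-1]
POP     → []
PUSH 1  → [1]

1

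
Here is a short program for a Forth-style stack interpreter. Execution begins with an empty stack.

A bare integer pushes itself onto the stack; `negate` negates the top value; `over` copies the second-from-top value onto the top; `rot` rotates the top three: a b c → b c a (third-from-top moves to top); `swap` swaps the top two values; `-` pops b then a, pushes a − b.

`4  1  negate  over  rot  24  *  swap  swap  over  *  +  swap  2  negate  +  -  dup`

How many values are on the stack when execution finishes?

4      -> [4]
1      -> [4, 1]
negate -> [4, -1]
over   -> [4, -1, 4]
rot    -> [-1, 4, 4]
24     -> [-1, 4, 4, 24]
*      -> [-1, 4, 96]
swap   -> [-1, 96, 4]
swap   -> [-1, 4, 96]
over   -> [-1, 4, 96, 4]
*      -> [-1, 4, 384]
+      -> [-1, 388]
swap   -> [388, -1]
2      -> [388, -1, 2]
negate -> [388, -1, -2]
+      -> [388, -3]
-      -> [391]
dup    -> [391, 391]

2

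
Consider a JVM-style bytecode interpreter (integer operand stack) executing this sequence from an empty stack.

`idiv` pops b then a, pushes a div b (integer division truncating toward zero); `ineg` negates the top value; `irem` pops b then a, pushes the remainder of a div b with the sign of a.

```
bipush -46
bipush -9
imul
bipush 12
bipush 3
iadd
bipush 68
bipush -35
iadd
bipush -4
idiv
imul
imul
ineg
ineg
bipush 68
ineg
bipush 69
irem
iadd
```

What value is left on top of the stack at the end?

bipush -46 → [-46]
bipush -9  → [-46, -9]
imul       → [414]
bipush 12  → [414, 12]
bipush 3   → [414, 12, 3]
iadd       → [414, 15]
bipush 68  → [414, 15, 68]
bipush -35 → [414, 15, 68, -35]
iadd       → [414, 15, 33]
bipush -4  → [414, 15, 33, -4]
idiv       → [414, 15, -8]
imul       → [414, -120]
imul       → [-49680]
ineg       → [49680]
ineg       → [-49680]
bipush 68  → [-49680, 68]
ineg       → [-49680, -68]
bipush 69  → [-49680, -68, 69]
irem       → [-49680, -68]
iadd       → [-49748]

-49748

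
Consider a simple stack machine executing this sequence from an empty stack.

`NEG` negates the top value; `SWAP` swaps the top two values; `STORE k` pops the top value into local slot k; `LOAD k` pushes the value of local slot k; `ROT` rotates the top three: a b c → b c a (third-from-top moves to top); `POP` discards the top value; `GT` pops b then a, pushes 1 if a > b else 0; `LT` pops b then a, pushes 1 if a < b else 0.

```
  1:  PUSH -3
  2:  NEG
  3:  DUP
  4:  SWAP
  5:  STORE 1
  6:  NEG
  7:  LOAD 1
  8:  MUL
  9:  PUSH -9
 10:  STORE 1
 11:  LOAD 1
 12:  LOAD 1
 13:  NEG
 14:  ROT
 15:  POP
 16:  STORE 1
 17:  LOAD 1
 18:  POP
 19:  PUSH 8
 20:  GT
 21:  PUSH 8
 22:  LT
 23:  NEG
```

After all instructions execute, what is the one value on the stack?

PUSH -3  [-3]
NEG      [3]
DUP      [3, 3]
SWAP     [3, 3]
STORE 1  [3]
NEG      [-3]
LOAD 1   [-3, 3]
MUL      [-9]
PUSH -9  [-9, -9]
STORE 1  [-9]
LOAD 1   [-9, -9]
LOAD 1   [-9, -9, -9]
NEG      [-9, -9, 9]
ROT      [-9, 9, -9]
POP      [-9, 9]
STORE 1  [-9]
LOAD 1   [-9, 9]
POP      [-9]
PUSH 8   [-9, 8]
GT       [0]
PUSH 8   [0, 8]
LT       [1]
NEG      [-1]

-1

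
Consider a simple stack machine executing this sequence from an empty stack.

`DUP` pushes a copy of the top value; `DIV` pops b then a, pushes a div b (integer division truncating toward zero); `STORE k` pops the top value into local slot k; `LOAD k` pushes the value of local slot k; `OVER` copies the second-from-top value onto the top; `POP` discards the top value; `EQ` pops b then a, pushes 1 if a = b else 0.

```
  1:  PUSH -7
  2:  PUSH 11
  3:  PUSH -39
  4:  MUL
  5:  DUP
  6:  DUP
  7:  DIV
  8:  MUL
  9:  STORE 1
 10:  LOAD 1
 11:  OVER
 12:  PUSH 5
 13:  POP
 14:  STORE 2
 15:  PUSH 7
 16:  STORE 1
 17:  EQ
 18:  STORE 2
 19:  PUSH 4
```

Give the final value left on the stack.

PUSH -7  : -7
PUSH 11  : -7 11
PUSH -39 : -7 11 -39
MUL      : -7 -429
DUP      : -7 -429 -429
DUP      : -7 -429 -429 -429
DIV      : -7 -429 1
MUL      : -7 -429
STORE 1  : -7
LOAD 1   : -7 -429
OVER     : -7 -429 -7
PUSH 5   : -7 -429 -7 5
POP      : -7 -429 -7
STORE 2  : -7 -429
PUSH 7   : -7 -429 7
STORE 1  : -7 -429
EQ       : 0
STORE 2  : (empty)
PUSH 4   : 4

4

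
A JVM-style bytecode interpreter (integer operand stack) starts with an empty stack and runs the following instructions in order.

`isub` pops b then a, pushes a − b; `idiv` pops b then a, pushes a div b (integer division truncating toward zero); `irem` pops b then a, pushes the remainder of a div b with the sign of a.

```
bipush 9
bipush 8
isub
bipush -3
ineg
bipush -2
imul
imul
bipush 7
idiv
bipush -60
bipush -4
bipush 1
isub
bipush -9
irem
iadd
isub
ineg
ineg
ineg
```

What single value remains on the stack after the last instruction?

-65

bipush 9   -> [9]
bipush 8   -> [9, 8]
isub       -> [1]
bipush -3  -> [1, -3]
ineg       -> [1, 3]
bipush -2  -> [1, 3, -2]
imul       -> [1, -6]
imul       -> [-6]
bipush 7   -> [-6, 7]
idiv       -> [0]
bipush -60 -> [0, -60]
bipush -4  -> [0, -60, -4]
bipush 1   -> [0, -60, -4, 1]
isub       -> [0, -60, -5]
bipush -9  -> [0, -60, -5, -9]
irem       -> [0, -60, -5]
iadd       -> [0, -65]
isub       -> [65]
ineg       -> [-65]
ineg       -> [65]
ineg       -> [-65]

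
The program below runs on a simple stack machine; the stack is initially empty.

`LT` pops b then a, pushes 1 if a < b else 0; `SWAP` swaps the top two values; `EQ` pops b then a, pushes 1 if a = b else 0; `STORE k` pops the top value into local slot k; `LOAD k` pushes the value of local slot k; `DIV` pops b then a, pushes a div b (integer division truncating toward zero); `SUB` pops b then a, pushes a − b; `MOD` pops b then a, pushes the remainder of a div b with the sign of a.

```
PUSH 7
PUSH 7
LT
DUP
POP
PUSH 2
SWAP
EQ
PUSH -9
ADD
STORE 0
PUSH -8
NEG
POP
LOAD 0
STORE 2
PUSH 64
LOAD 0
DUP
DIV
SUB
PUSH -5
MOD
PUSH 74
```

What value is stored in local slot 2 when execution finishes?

PUSH 7  : [7]
PUSH 7  : [7, 7]
LT      : [0]
DUP     : [0, 0]
POP     : [0]
PUSH 2  : [0, 2]
SWAP    : [2, 0]
EQ      : [0]
PUSH -9 : [0, -9]
ADD     : [-9]
STORE 0 : []
PUSH -8 : [-8]
NEG     : [8]
POP     : []
LOAD 0  : [-9]
STORE 2 : []
PUSH 64 : [64]
LOAD 0  : [64, -9]
DUP     : [64, -9, -9]
DIV     : [64, 1]
SUB     : [63]
PUSH -5 : [63, -5]
MOD     : [3]
PUSH 74 : [3, 74]

-9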